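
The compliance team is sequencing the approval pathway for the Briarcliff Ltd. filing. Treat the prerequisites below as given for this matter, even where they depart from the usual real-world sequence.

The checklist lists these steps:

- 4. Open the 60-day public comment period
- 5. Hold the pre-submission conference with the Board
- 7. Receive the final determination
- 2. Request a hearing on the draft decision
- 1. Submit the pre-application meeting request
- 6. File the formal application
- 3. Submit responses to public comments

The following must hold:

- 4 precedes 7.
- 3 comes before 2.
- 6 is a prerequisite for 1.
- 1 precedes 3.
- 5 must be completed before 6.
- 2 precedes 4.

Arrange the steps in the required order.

5, 6, 1, 3, 2, 4, 7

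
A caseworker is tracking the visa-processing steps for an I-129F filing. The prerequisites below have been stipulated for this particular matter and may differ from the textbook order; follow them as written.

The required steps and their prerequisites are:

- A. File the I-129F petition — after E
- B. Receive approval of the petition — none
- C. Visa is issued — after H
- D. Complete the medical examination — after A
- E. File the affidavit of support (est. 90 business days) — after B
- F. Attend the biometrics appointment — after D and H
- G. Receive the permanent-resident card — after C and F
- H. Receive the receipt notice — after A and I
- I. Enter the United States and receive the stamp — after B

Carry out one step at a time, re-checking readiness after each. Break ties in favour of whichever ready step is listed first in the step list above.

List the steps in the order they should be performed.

B → E → A → D → I → H → C → F → G

Only B has no prerequisites, so it is first.
Ready: E and I. E is listed earlier → E.
A now also ready, so the ready set is {A, I}; A is listed earlier → A.
D now also ready, so the ready set is {D, I}; D is listed earlier → D.
Next only I has its prerequisites met → I.
H needed A and I, now all done → H.
Now C and F have their prerequisites met. C is listed earlier, so C next.
F is the only step now ready → F.
G needed C and F, now all done → G.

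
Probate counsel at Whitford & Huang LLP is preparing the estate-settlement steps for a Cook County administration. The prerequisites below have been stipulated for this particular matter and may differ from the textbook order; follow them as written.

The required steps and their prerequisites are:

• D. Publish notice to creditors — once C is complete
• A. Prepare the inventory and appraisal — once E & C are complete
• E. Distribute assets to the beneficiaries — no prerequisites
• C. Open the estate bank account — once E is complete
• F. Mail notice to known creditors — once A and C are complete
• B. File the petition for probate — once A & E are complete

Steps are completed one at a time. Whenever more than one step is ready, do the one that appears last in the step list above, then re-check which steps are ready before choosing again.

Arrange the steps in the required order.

E is the only step with nothing outstanding, so it goes first.
C needed E, now all done → C.
A and D are both available; A is listed later → A.
B and F now also ready, so the ready set is {B, F, D}; B is listed later → B.
Ready: F and D. F is listed later → F.
D is the only step now ready → D.

E → C → A → B → F → D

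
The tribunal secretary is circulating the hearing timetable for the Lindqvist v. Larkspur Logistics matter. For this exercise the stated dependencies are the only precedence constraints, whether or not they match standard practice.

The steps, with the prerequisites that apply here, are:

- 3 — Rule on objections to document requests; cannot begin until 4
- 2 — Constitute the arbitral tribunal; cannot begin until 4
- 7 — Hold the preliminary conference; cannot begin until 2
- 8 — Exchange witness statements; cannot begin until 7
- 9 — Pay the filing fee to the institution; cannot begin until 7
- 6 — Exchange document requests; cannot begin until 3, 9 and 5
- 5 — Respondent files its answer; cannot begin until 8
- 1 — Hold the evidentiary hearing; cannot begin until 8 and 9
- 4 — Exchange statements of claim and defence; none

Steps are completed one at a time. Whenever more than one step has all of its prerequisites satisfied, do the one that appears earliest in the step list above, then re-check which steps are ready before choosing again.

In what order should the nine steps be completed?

Only 4 has no prerequisites, so it is first.
3 and 2 are both available; 3 is listed earlier → 3.
2 needed 4, now all done → 2.
7 is the only step now ready → 7.
8 and 9 are both available; 8 is listed earlier → 8.
9 and 5 are both available; 9 is listed earlier → 9.
1 now also ready, so the ready set is {5, 1}; 5 is listed earlier → 5.
6 and 1 are both available; 6 is listed earlier → 6.
1 needed 8 and 9, now all done → 1.

4 3 2 7 8 9 5 6 1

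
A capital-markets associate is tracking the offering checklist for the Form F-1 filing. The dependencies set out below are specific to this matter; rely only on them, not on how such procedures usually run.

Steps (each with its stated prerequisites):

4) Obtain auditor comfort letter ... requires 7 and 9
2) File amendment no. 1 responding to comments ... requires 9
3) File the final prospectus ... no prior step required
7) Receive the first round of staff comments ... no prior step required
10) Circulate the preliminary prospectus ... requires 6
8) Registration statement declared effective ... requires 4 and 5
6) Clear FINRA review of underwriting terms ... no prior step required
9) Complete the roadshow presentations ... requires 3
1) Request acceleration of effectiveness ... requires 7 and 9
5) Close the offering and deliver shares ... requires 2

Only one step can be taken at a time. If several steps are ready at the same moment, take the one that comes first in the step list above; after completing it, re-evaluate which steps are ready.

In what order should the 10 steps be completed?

3 → 7 → 6 → 10 → 9 → 4 → 2 → 1 → 5 → 8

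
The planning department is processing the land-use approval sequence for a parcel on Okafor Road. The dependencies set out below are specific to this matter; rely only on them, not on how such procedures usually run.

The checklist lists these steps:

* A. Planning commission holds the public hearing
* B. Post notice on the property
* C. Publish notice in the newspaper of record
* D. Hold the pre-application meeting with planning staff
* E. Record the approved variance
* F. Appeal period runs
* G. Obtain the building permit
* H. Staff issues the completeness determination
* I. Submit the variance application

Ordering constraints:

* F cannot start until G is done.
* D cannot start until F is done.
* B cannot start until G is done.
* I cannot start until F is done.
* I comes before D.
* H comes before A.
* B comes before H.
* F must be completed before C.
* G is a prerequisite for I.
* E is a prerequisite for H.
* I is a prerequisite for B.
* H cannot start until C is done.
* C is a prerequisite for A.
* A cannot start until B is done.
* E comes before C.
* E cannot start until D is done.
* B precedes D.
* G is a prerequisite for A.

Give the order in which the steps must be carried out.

G has no prerequisites → G first.
Next only F has its prerequisites met → F.
That leaves I as the only ready step → I.
That leaves B as the only ready step → B.
Next only D has its prerequisites met → D.
E needed D, now all done → E.
Next only C has its prerequisites met → C.
H is the only step now ready → H.
Next only A has its prerequisites met → A.

G, F, I, B, D, E, C, H, A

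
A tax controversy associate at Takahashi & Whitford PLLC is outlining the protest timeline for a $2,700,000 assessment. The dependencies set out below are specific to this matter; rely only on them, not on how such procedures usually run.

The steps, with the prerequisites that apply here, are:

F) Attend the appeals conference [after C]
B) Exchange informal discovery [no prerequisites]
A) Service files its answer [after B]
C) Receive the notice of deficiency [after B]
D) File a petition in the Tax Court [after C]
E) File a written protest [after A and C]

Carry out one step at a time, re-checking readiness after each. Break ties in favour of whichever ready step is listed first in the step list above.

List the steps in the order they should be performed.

B → A → C → F → D → E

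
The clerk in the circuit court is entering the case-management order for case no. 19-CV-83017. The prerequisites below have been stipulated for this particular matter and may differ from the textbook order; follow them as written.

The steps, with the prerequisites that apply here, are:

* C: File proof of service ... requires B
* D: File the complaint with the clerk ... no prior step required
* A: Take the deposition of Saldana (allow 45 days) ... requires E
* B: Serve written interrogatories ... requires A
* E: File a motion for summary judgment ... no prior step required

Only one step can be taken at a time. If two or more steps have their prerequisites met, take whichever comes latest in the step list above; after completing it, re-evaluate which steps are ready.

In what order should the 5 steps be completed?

E, A, B, D, C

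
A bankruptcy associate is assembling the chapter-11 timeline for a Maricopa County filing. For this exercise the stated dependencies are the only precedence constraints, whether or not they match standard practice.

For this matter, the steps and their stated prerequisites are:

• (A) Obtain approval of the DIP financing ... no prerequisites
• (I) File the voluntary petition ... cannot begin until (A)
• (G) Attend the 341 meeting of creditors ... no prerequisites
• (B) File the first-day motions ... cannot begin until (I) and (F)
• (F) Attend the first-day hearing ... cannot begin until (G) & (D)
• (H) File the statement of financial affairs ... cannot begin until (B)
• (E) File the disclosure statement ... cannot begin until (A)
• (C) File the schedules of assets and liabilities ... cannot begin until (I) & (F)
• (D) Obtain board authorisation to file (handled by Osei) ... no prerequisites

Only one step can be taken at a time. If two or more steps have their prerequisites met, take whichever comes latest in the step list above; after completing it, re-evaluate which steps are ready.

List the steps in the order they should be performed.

Nothing is required for (D), (G) and (A). (D) is listed later → (D) first.
Now (G) and (A) have their prerequisites met. (G) is listed later, so (G) next.
(F) now also ready, so the ready set is {(F), (A)}; (F) is listed later → (F).
(A) is the only step now ready → (A).
(E) and (I) are both available; (E) is listed later → (E).
(I) needed (A), now all done → (I).
Ready: (C) and (B). (C) is listed later → (C).
(B) is the only step now ready → (B).
(H) is the only step now ready → (H).

(D), (G), (F), (A), (E), (I), (C), (B), (H)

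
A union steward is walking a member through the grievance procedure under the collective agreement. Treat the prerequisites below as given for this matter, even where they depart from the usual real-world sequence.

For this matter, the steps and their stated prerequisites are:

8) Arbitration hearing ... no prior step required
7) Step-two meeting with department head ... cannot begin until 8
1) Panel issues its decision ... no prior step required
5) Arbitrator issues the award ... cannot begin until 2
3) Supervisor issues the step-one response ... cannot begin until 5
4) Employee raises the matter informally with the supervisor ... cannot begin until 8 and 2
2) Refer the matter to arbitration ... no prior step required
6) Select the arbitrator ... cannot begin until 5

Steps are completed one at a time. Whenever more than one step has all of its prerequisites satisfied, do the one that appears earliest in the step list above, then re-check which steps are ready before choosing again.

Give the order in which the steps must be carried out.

8, 7, 1, 2, 5, 3, 4, 6

8, 1 and 2 have no prerequisites; 8 is listed earlier, so 8 is first.
Now 7, 1 and 2 have their prerequisites met. 7 is listed earlier, so 7 next.
Ready: 1 and 2. 1 is listed earlier → 1.
Next only 2 has its prerequisites met → 2.
Ready: 5 and 4. 5 is listed earlier → 5.
3 and 6 now also ready, so the ready set is {3, 4, 6}; 3 is listed earlier → 3.
Ready: 4 and 6. 4 is listed earlier → 4.
6 needed 5, now all done → 6.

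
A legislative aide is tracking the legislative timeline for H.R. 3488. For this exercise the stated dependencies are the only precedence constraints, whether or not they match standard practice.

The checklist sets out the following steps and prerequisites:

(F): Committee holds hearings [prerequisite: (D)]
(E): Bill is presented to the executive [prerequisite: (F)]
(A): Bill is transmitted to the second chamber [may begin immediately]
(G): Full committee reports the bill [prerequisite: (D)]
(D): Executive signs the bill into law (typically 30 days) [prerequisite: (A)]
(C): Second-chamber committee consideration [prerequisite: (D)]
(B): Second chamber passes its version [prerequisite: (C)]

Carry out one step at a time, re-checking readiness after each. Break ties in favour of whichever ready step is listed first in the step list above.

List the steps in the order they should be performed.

Only (A) has no prerequisites, so it is first.
(D) is the only step now ready → (D).
Ready: (F), (G) and (C). (F) is listed earlier → (F).
(E), (G) and (C) are all available; (E) is listed earlier → (E).
(G) and (C) are both available; (G) is listed earlier → (G).
(C) needed (D), now all done → (C).
(B) needed (C), now all done → (B).

(A), (D), (F), (E), (G), (C), (B)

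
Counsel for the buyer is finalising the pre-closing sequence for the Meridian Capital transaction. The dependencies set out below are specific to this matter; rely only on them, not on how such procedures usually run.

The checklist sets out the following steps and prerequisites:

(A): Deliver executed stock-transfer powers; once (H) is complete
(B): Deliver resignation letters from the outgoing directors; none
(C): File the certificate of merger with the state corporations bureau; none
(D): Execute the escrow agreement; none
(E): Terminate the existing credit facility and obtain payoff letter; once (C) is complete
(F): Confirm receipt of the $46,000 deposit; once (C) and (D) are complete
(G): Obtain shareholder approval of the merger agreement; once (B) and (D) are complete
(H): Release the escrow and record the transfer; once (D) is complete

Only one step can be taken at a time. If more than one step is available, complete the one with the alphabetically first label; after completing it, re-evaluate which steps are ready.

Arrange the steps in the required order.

Nothing is required for (B), (C) and (D). (B) has the earlier label → (B) first.
Ready: (C) and (D). (C) has the earlier label → (C).
(D) and (E) are both available; (D) has the earlier label → (D).
Now (E), (F), (G) and (H) have their prerequisites met. (E) has the earlier label, so (E) next.
Ready: (F), (G) and (H). (F) has the earlier label → (F).
Ready: (G) and (H). (G) has the earlier label → (G).
Next only (H) has its prerequisites met → (H).
(A) needed (H), now all done → (A).

(B), (C), (D), (E), (F), (G), (H), (A)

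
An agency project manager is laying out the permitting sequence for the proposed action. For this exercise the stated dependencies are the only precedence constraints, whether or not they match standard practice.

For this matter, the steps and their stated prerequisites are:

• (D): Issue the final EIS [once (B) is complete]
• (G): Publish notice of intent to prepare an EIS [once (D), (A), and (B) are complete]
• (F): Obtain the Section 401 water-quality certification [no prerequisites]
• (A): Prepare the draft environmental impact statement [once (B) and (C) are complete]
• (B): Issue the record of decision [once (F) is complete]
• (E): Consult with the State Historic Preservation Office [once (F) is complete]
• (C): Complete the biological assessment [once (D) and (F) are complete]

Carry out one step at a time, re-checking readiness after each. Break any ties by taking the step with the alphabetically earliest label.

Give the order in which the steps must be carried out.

(F) is the only step with nothing outstanding, so it goes first.
Ready: (B) and (E). (B) has the earlier label → (B).
Now (D) and (E) have their prerequisites met. (D) has the earlier label, so (D) next.
(C) now also ready, so the ready set is {(C), (E)}; (C) has the earlier label → (C).
Ready: (A) and (E). (A) has the earlier label → (A).
(G) now also ready, so the ready set is {(E), (G)}; (E) has the earlier label → (E).
(G) needed (A), (B) and (D), now all done → (G).

(F) (B) (D) (C) (A) (E) (G)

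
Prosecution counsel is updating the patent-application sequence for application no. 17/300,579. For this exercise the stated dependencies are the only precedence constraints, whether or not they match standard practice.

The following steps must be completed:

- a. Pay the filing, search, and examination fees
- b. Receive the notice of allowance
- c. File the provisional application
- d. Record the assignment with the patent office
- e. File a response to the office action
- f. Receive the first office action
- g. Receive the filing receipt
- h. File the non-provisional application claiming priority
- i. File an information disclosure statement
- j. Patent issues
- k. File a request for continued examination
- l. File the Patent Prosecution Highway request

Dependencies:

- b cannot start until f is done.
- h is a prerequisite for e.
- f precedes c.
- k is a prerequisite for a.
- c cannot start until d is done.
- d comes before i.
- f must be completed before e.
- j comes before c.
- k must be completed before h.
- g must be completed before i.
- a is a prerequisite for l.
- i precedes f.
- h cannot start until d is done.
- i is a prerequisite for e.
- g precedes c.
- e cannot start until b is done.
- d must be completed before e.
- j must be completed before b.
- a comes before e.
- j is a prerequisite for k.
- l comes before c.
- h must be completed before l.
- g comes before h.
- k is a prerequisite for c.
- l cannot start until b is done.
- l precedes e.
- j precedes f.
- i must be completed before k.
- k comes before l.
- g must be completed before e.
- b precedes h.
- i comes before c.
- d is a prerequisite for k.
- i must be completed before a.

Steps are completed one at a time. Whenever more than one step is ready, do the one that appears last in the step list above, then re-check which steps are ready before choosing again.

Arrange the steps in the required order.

j g d i k f b h a l e c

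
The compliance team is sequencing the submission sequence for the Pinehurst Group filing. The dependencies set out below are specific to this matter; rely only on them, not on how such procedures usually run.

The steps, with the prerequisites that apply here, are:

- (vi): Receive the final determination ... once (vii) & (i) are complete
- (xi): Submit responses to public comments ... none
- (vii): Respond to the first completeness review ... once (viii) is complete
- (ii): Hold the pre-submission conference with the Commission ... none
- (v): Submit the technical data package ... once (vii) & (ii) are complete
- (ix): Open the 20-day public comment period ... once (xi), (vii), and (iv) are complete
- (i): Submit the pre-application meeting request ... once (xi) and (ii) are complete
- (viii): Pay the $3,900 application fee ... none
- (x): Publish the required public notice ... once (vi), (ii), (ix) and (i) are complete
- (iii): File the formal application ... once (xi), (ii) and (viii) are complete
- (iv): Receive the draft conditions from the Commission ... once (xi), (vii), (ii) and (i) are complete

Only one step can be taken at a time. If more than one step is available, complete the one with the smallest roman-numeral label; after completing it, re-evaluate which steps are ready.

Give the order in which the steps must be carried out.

(ii), (viii), (vii), (v), (xi), (i), (iii), (iv), (vi), (ix), (x)

Nothing is required for (ii), (viii) and (xi). (ii) has the earlier label → (ii) first.
(viii) and (xi) are both available; (viii) has the earlier label → (viii).
(vii) and (xi) are both available; (vii) has the earlier label → (vii).
(v) now also ready, so the ready set is {(v), (xi)}; (v) has the earlier label → (v).
(xi) is the only step now ready → (xi).
(i) and (iii) are both available; (i) has the earlier label → (i).
Now (iii), (iv) and (vi) have their prerequisites met. (iii) has the earlier label, so (iii) next.
Now (iv) and (vi) have their prerequisites met. (iv) has the earlier label, so (iv) next.
(ix) now also ready, so the ready set is {(vi), (ix)}; (vi) has the earlier label → (vi).
That leaves (ix) as the only ready step → (ix).
Next only (x) has its prerequisites met → (x).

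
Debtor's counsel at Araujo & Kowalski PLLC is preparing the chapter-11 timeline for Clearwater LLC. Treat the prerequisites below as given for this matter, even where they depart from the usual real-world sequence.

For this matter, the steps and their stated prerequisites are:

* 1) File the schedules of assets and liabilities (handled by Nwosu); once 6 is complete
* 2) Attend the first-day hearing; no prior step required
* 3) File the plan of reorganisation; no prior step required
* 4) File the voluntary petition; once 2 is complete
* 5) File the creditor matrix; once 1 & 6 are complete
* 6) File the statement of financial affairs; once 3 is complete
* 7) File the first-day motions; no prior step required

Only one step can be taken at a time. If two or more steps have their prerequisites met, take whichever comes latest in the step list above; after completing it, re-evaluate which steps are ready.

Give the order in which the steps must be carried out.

7, 3, 6, 2, 4, 1, 5

7, 3 and 2 have no prerequisites; 7 is listed later, so 7 is first.
Now 3 and 2 have their prerequisites met. 3 is listed later, so 3 next.
6 now also ready, so the ready set is {6, 2}; 6 is listed later → 6.
Now 2 and 1 have their prerequisites met. 2 is listed later, so 2 next.
4 and 1 are both available; 4 is listed later → 4.
1 is the only step now ready → 1.
That leaves 5 as the only ready step → 5.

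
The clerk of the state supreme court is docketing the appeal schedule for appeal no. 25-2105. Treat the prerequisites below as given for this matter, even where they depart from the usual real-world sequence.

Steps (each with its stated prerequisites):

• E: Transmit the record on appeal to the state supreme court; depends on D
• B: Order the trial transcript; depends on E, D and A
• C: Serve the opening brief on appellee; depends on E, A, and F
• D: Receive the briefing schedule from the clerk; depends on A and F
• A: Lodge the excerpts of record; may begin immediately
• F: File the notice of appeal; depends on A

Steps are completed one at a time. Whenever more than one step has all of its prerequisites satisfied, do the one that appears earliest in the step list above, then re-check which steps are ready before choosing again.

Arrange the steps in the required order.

A, F, D, E, B, C

A has no prerequisites → A first.
F is the only step now ready → F.
That leaves D as the only ready step → D.
E is the only step now ready → E.
Now B and C have their prerequisites met. B is listed earlier, so B next.
C needed E, A and F, now all done → C.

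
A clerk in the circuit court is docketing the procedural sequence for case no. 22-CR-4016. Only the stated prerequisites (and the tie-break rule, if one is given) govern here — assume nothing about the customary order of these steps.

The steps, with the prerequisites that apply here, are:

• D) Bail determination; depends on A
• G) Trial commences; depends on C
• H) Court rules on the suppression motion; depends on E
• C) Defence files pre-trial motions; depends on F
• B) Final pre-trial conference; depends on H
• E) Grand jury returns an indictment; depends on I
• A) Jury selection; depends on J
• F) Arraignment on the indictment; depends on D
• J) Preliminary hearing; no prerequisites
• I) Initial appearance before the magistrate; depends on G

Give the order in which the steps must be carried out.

J is the only step with nothing outstanding, so it goes first.
A needed J, now all done → A.
D needed A, now all done → D.
F needed D, now all done → F.
C needed F, now all done → C.
G needed C, now all done → G.
Next only I has its prerequisites met → I.
E needed I, now all done → E.
H needed E, now all done → H.
Next only B has its prerequisites met → B.

J A D F C G I E H B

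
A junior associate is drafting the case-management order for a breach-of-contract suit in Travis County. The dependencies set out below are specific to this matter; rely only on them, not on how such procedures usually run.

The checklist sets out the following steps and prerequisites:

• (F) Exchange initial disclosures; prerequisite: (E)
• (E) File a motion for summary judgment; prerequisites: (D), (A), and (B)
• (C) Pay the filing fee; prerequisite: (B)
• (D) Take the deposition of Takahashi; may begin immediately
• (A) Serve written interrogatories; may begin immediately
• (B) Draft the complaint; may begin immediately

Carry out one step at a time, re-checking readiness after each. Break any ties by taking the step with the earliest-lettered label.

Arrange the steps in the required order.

(A), (B), (C), (D), (E), (F)

Nothing is required for (A), (B) and (D). (A) has the earlier label → (A) first.
(B) and (D) are both available; (B) has the earlier label → (B).
Now (C) and (D) have their prerequisites met. (C) has the earlier label, so (C) next.
(D) is the only step now ready → (D).
(E) needed (A), (B) and (D), now all done → (E).
(F) needed (E), now all done → (F).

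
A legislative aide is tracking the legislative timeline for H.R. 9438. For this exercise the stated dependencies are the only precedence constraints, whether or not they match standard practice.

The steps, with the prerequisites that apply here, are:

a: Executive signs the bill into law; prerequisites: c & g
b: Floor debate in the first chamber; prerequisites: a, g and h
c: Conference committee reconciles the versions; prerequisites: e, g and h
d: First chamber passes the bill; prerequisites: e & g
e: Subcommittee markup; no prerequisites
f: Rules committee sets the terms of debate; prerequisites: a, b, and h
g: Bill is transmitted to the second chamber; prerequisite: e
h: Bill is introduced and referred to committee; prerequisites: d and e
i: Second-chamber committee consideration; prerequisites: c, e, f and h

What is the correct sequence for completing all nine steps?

e → g → d → h → c → a → b → f → i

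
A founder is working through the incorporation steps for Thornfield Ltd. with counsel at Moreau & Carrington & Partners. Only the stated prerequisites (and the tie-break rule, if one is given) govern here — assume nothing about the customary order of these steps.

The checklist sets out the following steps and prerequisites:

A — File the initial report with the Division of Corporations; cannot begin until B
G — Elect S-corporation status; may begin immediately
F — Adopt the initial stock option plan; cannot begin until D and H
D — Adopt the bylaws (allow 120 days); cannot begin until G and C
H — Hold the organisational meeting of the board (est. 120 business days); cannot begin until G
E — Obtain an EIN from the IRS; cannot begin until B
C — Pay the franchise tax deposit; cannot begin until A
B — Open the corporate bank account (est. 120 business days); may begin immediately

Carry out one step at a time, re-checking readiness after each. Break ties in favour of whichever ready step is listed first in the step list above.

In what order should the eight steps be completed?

G and B have no prerequisites; G is listed earlier, so G is first.
H and B are both available; H is listed earlier → H.
B is the only step now ready → B.
Ready: A and E. A is listed earlier → A.
Now E and C have their prerequisites met. E is listed earlier, so E next.
C is the only step now ready → C.
Next only D has its prerequisites met → D.
F needed D and H, now all done → F.

G → H → B → A → E → C → D → F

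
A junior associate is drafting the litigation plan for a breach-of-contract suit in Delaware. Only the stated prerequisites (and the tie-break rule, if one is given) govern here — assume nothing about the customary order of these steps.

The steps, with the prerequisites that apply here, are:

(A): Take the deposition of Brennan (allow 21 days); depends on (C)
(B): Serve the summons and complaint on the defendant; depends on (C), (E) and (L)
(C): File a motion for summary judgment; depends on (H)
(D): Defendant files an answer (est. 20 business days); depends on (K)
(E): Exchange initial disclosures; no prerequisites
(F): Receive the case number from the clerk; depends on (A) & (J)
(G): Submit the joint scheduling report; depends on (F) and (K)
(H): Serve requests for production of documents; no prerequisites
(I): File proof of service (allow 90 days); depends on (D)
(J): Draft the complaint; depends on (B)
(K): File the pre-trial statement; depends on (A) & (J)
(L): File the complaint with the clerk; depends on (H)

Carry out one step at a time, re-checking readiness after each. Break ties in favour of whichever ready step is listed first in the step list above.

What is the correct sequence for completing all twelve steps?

(E) (H) (C) (A) (L) (B) (J) (F) (K) (D) (G) (I)

Nothing is required for (E) and (H). (E) is listed earlier → (E) first.
(H) is the only step now ready → (H).
Ready: (C) and (L). (C) is listed earlier → (C).
Ready: (A) and (L). (A) is listed earlier → (A).
That leaves (L) as the only ready step → (L).
(B) needed (C), (E) and (L), now all done → (B).
That leaves (J) as the only ready step → (J).
(F) and (K) are both available; (F) is listed earlier → (F).
(K) needed (A) and (J), now all done → (K).
Ready: (D) and (G). (D) is listed earlier → (D).
(G) and (I) are both available; (G) is listed earlier → (G).
(I) needed (D), now all done → (I).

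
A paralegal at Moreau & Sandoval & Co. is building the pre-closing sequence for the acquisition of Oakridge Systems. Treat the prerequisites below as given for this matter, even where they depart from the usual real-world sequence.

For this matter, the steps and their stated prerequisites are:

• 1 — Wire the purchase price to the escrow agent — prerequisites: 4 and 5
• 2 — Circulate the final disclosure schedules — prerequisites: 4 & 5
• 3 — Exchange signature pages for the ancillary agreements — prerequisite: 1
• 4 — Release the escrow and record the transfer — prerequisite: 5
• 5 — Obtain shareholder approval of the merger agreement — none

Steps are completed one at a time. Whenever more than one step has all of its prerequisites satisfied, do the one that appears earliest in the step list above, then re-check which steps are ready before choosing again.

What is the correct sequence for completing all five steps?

5 has no prerequisites → 5 first.
4 needed 5, now all done → 4.
Ready: 1 and 2. 1 is listed earlier → 1.
2 and 3 are both available; 2 is listed earlier → 2.
3 is the only step now ready → 3.

5, 4, 1, 2, 3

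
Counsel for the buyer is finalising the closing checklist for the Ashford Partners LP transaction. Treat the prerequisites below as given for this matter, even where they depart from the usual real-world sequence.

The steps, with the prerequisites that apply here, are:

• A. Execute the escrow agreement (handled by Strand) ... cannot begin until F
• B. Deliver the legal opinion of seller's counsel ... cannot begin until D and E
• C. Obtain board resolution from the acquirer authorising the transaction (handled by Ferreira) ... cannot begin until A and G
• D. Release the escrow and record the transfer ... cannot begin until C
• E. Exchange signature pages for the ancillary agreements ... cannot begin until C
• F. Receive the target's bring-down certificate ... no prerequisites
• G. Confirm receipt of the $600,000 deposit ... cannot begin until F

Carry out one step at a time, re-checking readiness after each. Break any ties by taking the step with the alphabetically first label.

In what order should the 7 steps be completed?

F has no prerequisites → F first.
A and G are both available; A has the earlier label → A.
Next only G has its prerequisites met → G.
Next only C has its prerequisites met → C.
D and E are both available; D has the earlier label → D.
E needed C, now all done → E.
That leaves B as the only ready step → B.

F A G C D E B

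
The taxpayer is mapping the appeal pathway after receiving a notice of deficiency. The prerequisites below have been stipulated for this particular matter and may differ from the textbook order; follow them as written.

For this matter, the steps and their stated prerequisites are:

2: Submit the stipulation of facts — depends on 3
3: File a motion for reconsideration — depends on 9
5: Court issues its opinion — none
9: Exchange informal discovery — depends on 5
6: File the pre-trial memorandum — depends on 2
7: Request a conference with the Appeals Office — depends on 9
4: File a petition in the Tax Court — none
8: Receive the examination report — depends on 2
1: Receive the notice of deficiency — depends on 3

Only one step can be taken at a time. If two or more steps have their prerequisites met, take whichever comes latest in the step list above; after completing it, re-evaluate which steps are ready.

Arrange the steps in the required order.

4 and 5 have no prerequisites; 4 is listed later, so 4 is first.
That leaves 5 as the only ready step → 5.
That leaves 9 as the only ready step → 9.
7 and 3 are both available; 7 is listed later → 7.
3 needed 9, now all done → 3.
Ready: 1 and 2. 1 is listed later → 1.
That leaves 2 as the only ready step → 2.
8 and 6 are both available; 8 is listed later → 8.
Next only 6 has its prerequisites met → 6.

4 → 5 → 9 → 7 → 3 → 1 → 2 → 8 → 6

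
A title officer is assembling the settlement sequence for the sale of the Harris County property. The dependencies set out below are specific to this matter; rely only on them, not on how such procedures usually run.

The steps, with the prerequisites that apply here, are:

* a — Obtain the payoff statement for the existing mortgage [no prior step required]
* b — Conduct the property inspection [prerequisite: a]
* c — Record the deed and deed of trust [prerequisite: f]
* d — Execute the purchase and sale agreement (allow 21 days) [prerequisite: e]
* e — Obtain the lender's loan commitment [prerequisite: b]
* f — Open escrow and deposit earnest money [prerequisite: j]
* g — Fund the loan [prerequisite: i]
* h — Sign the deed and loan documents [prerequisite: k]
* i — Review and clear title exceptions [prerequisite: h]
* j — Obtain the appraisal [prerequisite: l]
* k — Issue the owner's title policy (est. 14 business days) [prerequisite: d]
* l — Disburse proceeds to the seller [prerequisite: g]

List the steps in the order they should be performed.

Only a has no prerequisites, so it is first.
That leaves b as the only ready step → b.
Next only e has its prerequisites met → e.
d needed e, now all done → d.
That leaves k as the only ready step → k.
Next only h has its prerequisites met → h.
i needed h, now all done → i.
g is the only step now ready → g.
l needed g, now all done → l.
j needed l, now all done → j.
Next only f has its prerequisites met → f.
That leaves c as the only ready step → c.

a, b, e, d, k, h, i, g, l, j, f, c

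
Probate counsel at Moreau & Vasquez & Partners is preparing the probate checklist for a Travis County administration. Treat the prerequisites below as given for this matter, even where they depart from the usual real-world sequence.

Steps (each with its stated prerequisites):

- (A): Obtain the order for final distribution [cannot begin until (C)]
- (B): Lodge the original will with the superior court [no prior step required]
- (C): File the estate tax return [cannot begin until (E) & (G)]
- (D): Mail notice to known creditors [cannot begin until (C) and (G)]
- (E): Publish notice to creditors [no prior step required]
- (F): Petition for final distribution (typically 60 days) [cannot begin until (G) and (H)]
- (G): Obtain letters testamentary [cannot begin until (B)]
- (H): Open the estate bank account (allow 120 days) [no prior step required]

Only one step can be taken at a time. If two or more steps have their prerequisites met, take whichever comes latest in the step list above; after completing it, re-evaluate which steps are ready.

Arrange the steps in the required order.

(H) → (E) → (B) → (G) → (F) → (C) → (D) → (A)

Nothing is required for (H), (E) and (B). (H) is listed later → (H) first.
Ready: (E) and (B). (E) is listed later → (E).
Next only (B) has its prerequisites met → (B).
That leaves (G) as the only ready step → (G).
Ready: (F) and (C). (F) is listed later → (F).
(C) is the only step now ready → (C).
(D) and (A) are both available; (D) is listed later → (D).
(A) is the only step now ready → (A).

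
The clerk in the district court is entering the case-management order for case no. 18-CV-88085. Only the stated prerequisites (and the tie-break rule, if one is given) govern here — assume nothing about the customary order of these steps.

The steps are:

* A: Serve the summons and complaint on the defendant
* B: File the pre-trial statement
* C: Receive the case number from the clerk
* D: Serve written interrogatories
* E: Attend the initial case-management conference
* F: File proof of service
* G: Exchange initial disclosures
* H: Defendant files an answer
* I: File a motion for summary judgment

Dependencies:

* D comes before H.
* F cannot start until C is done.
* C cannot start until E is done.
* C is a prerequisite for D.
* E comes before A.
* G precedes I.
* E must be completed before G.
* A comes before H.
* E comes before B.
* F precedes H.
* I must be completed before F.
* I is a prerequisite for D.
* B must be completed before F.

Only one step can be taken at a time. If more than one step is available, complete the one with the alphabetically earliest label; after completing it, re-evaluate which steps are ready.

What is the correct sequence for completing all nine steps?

E A B C G I D F H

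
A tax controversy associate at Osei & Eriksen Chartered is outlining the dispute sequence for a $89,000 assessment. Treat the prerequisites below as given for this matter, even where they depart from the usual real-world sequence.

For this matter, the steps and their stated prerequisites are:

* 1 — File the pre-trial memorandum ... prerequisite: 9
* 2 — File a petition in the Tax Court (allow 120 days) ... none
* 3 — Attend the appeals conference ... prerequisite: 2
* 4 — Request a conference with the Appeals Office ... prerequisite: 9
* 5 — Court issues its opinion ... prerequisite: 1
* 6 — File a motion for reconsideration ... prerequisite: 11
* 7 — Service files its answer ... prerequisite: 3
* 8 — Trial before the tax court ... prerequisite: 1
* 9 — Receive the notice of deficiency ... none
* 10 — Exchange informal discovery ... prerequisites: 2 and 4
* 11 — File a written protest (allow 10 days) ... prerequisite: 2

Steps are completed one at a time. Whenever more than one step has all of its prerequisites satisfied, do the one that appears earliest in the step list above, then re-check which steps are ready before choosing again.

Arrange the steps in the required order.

2, 3, 7, 9, 1, 4, 5, 8, 10, 11, 6

2 and 9 have no prerequisites; 2 is listed earlier, so 2 is first.
3 and 11 now also ready, so the ready set is {3, 9, 11}; 3 is listed earlier → 3.
7 now also ready, so the ready set is {7, 9, 11}; 7 is listed earlier → 7.
Now 9 and 11 have their prerequisites met. 9 is listed earlier, so 9 next.
1, 4 and 11 are all available; 1 is listed earlier → 1.
5 and 8 now also ready, so the ready set is {4, 5, 8, 11}; 4 is listed earlier → 4.
10 now also ready, so the ready set is {5, 8, 10, 11}; 5 is listed earlier → 5.
Ready: 8, 10 and 11. 8 is listed earlier → 8.
Now 10 and 11 have their prerequisites met. 10 is listed earlier, so 10 next.
Next only 11 has its prerequisites met → 11.
6 needed 11, now all done → 6.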